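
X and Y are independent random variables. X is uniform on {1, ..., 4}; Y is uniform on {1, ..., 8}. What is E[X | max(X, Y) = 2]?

5/3

Outcomes with max(X, Y) = 2: (1,2), (2,1), (2,2), each with probability 1/32.
E[X | max(X, Y) = 2] = (1 + 2 + 2) / 3 = 5/3.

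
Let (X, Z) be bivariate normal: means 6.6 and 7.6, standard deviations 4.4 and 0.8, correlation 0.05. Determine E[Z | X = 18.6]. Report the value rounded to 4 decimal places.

7.7091

The regression of Z on X has slope ρ·σ_Z/σ_X and passes through (μ_X, μ_Z).
E[Z | X=18.6] = 7.6 + (0.05)·(0.8/4.4)·(18.6 − (6.6)) = 7.6 + (0.0090909)·(12) = 7.7091.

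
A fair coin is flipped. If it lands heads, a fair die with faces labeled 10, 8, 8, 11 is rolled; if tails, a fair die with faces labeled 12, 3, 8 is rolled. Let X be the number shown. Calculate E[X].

203/24

E[X | heads] = (10+8+8+11)/4 = 37/4.
E[X | tails] = (12+3+8)/3 = 23/3.
E[X] = (1/2)·(37/4) + (1/2)·(23/3) = 203/24.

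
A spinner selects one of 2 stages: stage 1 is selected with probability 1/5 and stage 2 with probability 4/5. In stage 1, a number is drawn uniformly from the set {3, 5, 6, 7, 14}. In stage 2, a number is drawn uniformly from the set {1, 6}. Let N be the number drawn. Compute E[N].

E[N | stage 1] = (3+5+6+7+14)/5 = 7.
E[N | stage 2] = (1+6)/2 = 7/2.
E[N] = (1/5)·(7) + (4/5)·(7/2) = 21/5.

21/5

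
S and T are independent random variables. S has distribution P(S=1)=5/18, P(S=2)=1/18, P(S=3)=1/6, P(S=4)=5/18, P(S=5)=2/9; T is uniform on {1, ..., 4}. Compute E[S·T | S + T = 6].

P(S + T = 6) = 13/72.
Summing ST·P(x,y) over outcomes with S + T = 6 gives 95/72.
E[S·T | S + T = 6] = (95/72) / (13/72) = 95/13.

95/13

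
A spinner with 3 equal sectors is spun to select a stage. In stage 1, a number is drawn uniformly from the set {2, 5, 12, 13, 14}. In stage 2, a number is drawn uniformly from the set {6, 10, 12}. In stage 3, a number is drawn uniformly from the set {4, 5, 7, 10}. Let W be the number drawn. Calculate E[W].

751/90

E[W | stage 1] = (2+5+12+13+14)/5 = 46/5.
E[W | stage 2] = (6+10+12)/3 = 28/3.
E[W | stage 3] = (4+5+7+10)/4 = 13/2.
E[W] = (1/3)·(46/5) + (1/3)·(28/3) + (1/3)·(13/2) = 751/90.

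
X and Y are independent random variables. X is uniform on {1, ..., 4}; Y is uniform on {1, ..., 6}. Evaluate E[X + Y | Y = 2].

Outcomes with Y = 2: (1,2), (2,2), (3,2), (4,2), each with probability 1/24.
E[X + Y | Y = 2] = (3 + 4 + 5 + 6) / 4 = 9/2.

9/2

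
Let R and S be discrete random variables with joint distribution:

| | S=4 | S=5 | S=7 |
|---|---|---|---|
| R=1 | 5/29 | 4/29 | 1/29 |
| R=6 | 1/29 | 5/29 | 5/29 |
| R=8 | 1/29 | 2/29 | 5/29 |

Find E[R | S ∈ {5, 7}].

P(S ∈ {5, 7}) = 22/29.
Σ R·P over the event = 1·(4/29) + 1·(1/29) + 6·(5/29) + 6·(5/29) + 8·(2/29) + 8·(5/29) = 121/29.
E[R | S ∈ {5, 7}] = (121/29) / (22/29) = 11/2.

11/2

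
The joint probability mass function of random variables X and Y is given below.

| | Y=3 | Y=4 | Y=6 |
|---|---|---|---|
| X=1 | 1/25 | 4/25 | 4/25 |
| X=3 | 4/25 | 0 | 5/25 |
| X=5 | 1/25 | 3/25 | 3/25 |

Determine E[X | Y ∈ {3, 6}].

26/9

P(Y ∈ {3, 6}) = 18/25.
Σ X·P over the event = 1·(1/25) + 1·(4/25) + 3·(4/25) + 3·(5/25) + 5·(1/25) + 5·(3/25) = 52/25.
E[X | Y ∈ {3, 6}] = (52/25) / (18/25) = 26/9.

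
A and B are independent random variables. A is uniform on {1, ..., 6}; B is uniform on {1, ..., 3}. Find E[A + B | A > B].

25/4

P(A > B) = 2/3.
Summing (A+B)·P(x,y) over outcomes with A > B gives 25/6.
E[A + B | A > B] = (25/6) / (2/3) = 25/4.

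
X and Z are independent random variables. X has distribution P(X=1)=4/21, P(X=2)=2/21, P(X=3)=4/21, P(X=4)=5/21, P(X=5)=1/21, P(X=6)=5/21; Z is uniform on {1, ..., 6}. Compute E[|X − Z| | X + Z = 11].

P(X + Z = 11) = 1/21.
Summing |X−Z|·P(x,y) over outcomes with X + Z = 11 gives 1/21.
E[|X − Z| | X + Z = 11] = (1/21) / (1/21) = 1.

1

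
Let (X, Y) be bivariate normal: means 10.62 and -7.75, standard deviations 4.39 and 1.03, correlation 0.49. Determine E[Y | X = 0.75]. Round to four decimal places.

E[Y | X=x] = μ_Y + ρ(σ_Y/σ_X)(x − μ_X) for jointly normal variables.
E[Y | X=0.75] = -7.75 + (0.49)·(1.03/4.39)·(0.75 − (10.62)) = -7.75 + (0.114966)·(-9.87) = -8.8847.

-8.8847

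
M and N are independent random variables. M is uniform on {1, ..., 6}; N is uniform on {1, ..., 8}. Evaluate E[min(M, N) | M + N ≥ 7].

37/11

P(M + N ≥ 7) = 11/16.
Summing min(M,N)·P(x,y) over outcomes with M + N ≥ 7 gives 37/16.
E[min(M, N) | M + N ≥ 7] = (37/16) / (11/16) = 37/11.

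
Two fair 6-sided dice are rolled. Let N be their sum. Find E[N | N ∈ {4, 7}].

P(N ∈ {4, 7}) = 1/4.
Σ over the event: 4·1/12 + 7·1/6 = 3/2.
E[N | N ∈ {4, 7}] = (3/2) / (1/4) = 6.

6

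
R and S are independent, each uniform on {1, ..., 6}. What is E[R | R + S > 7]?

14/3

P(R + S > 7) = 5/12.
Summing R·P(x,y) over outcomes with R + S > 7 gives 35/18.
E[R | R + S > 7] = (35/18) / (5/12) = 14/3.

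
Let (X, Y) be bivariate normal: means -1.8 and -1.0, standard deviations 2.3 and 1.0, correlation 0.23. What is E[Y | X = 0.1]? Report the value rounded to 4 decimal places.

-0.8100

E[Y | X=x] = μ_Y + ρ(σ_Y/σ_X)(x − μ_X) for jointly normal variables.
E[Y | X=0.1] = -1.0 + (0.23)·(1.0/2.3)·(0.1 − (-1.8)) = -1.0 + (0.1)·(1.9) = -0.8100.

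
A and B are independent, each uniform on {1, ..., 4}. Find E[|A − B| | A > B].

5/3

P(A > B) = 3/8.
Summing |A−B|·P(x,y) over outcomes with A > B gives 5/8.
E[|A − B| | A > B] = (5/8) / (3/8) = 5/3.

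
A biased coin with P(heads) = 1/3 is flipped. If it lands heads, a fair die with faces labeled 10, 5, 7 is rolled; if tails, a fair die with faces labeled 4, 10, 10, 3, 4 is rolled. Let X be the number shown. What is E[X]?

296/45

E[X | heads] = (10+5+7)/3 = 22/3.
E[X | tails] = (4+10+10+3+4)/5 = 31/5.
By the law of total expectation,
E[X] = (1/3)·(22/3) + (2/3)·(31/5) = 296/45.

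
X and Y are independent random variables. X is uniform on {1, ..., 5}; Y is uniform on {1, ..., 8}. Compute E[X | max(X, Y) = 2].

5/3

Outcomes with max(X, Y) = 2: (1,2), (2,1), (2,2), each with probability 1/40.
E[X | max(X, Y) = 2] = (1 + 2 + 2) / 3 = 5/3.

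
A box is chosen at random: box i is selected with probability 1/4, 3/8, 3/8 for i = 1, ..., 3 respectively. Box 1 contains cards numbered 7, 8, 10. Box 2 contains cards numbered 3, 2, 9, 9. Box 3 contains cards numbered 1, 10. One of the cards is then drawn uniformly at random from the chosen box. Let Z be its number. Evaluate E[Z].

605/96

E[Z | box 1] = (7+8+10)/3 = 25/3.
E[Z | box 2] = (3+2+9+9)/4 = 23/4.
E[Z | box 3] = (1+10)/2 = 11/2.
E[Z] = (1/4)·(25/3) + (3/8)·(23/4) + (3/8)·(11/2) = 605/96.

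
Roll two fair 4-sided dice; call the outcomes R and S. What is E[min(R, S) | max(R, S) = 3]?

Outcomes with max(R, S) = 3: (1,3), (2,3), (3,1), (3,2), (3,3), each with probability 1/16.
E[min(R, S) | max(R, S) = 3] = (1 + 2 + 1 + 2 + 3) / 5 = 9/5.

9/5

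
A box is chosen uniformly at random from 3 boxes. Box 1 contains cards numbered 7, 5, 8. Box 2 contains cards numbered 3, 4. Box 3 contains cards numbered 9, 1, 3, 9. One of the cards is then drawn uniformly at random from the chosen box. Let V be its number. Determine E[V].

E[V | box 1] = (7+5+8)/3 = 20/3.
E[V | box 2] = (3+4)/2 = 7/2.
E[V | box 3] = (9+1+3+9)/4 = 11/2.
By the law of total expectation,
E[V] = (1/3)·(20/3) + (1/3)·(7/2) + (1/3)·(11/2) = 47/9.

47/9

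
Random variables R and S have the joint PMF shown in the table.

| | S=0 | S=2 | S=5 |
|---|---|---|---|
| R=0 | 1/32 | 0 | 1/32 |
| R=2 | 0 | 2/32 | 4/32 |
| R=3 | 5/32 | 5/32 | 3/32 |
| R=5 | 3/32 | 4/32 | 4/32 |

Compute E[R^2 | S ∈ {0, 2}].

P(S ∈ {0, 2}) = 5/8.
Σ R^2·P over the event = 0·(1/32) + 4·(2/32) + 9·(5/32) + 9·(5/32) + 25·(3/32) + 25·(4/32) = 273/32.
E[R^2 | S ∈ {0, 2}] = (273/32) / (5/8) = 273/20.

273/20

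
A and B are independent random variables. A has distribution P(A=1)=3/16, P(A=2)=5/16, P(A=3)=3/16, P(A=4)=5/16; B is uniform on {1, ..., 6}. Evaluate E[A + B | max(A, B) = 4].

196/31

P(max(A, B) = 4) = 31/96.
Summing (A+B)·P(x,y) over outcomes with max(A, B) = 4 gives 49/24.
E[A + B | max(A, B) = 4] = (49/24) / (31/96) = 196/31.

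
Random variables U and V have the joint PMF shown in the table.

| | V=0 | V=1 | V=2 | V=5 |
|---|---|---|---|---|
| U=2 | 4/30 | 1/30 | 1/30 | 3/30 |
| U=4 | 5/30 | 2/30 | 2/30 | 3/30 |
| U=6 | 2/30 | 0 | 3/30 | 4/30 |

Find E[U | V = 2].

14/3

P(V = 2) = 1/5.
Σ U·P over the event = 2·(1/30) + 4·(2/30) + 6·(3/30) = 14/15.
E[U | V = 2] = (14/15) / (1/5) = 14/3.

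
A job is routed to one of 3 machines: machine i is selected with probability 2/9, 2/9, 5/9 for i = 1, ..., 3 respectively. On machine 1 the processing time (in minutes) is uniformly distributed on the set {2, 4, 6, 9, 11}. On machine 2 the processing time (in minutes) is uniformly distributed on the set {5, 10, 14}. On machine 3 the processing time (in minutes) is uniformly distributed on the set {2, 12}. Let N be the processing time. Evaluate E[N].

1007/135

E[N | machine 1] = (2+4+6+9+11)/5 = 32/5.
E[N | machine 2] = (5+10+14)/3 = 29/3.
E[N | machine 3] = (2+12)/2 = 7.
E[N] = (2/9)·(32/5) + (2/9)·(29/3) + (5/9)·(7) = 1007/135.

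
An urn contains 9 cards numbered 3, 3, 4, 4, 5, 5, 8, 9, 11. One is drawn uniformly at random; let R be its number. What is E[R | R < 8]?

4

P(R < 8) = 2/3.
Σ over the event: 3·2/9 + 4·2/9 + 5·2/9 = 8/3.
E[R | R < 8] = (8/3) / (2/3) = 4.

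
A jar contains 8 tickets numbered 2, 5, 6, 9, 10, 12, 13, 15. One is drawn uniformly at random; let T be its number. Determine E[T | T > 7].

59/5

P(T > 7) = 5/8.
Σ over the event: 9·1/8 + 10·1/8 + 12·1/8 + 13·1/8 + 15·1/8 = 59/8.
E[T | T > 7] = (59/8) / (5/8) = 59/5.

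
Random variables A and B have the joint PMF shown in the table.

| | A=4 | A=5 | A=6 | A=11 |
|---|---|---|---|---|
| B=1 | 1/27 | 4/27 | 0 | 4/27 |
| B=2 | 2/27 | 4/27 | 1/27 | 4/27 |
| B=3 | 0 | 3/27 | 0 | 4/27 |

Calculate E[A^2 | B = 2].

652/11

P(B = 2) = 11/27.
Σ A^2·P over the event = 16·(2/27) + 25·(4/27) + 36·(1/27) + 121·(4/27) = 652/27.
E[A^2 | B = 2] = (652/27) / (11/27) = 652/11.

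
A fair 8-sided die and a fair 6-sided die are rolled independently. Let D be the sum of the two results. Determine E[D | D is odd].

P(D is odd) = 1/2.
Σ over the event: 3·1/24 + 5·1/12 + 7·1/8 + 9·1/8 + 11·1/12 + 13·1/24 = 4.
E[D | D is odd] = (4) / (1/2) = 8.

8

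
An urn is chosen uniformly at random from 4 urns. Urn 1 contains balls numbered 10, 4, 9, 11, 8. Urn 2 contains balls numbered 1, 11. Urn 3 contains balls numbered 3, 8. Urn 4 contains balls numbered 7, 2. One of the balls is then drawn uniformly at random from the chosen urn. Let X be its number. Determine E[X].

61/10

E[X | urn 1] = (10+4+9+11+8)/5 = 42/5.
E[X | urn 2] = (1+11)/2 = 6.
E[X | urn 3] = (3+8)/2 = 11/2.
E[X | urn 4] = (7+2)/2 = 9/2.
E[X] = (1/4)·(42/5) + (1/4)·(6) + (1/4)·(11/2) + (1/4)·(9/2) = 61/10.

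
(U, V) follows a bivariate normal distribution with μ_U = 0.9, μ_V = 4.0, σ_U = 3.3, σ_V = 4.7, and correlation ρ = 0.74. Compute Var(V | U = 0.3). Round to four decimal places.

9.9935

The conditional variance in a bivariate normal is σ_V²(1 − ρ²), independent of x.
Var(V | U=0.3) = (4.7)²·(1 − (0.74)²) = 22.09·0.4524 = 9.9935.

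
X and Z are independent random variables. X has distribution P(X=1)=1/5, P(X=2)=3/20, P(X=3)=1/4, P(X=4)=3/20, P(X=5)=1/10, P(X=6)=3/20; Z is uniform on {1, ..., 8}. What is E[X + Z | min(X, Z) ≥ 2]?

141/16

P(min(X, Z) ≥ 2) = 7/10.
Summing (X+Z)·P(x,y) over outcomes with min(X, Z) ≥ 2 gives 987/160.
E[X + Z | min(X, Z) ≥ 2] = (987/160) / (7/10) = 141/16.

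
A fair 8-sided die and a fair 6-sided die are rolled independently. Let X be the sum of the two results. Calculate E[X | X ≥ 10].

P(X ≥ 10) = 5/16.
Σ over the event: 10·5/48 + 11·1/12 + 12·1/16 + 13·1/24 + 14·1/48 = 85/24.
E[X | X ≥ 10] = (85/24) / (5/16) = 34/3.

34/3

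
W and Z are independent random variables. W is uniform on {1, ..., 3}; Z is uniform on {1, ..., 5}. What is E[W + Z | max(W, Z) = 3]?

Outcomes with max(W, Z) = 3: (1,3), (2,3), (3,1), (3,2), (3,3), each with probability 1/15.
E[W + Z | max(W, Z) = 3] = (4 + 5 + 4 + 5 + 6) / 5 = 24/5.

24/5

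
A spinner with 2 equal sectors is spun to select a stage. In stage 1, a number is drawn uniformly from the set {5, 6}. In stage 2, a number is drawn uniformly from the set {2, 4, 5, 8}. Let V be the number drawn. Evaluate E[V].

E[V | stage 1] = (5+6)/2 = 11/2.
E[V | stage 2] = (2+4+5+8)/4 = 19/4.
By the law of total expectation,
E[V] = (1/2)·(11/2) + (1/2)·(19/4) = 41/8.

41/8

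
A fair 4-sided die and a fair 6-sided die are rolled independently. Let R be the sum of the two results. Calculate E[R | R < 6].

4

P(R < 6) = 5/12.
Σ over the event: 2·1/24 + 3·1/12 + 4·1/8 + 5·1/6 = 5/3.
E[R | R < 6] = (5/3) / (5/12) = 4.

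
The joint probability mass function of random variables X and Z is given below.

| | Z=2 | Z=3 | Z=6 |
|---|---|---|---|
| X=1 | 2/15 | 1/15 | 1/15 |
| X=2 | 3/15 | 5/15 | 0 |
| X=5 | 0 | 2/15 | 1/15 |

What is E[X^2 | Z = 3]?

71/8

P(Z = 3) = 8/15.
Σ X^2·P over the event = 1·(1/15) + 4·(5/15) + 25·(2/15) = 71/15.
E[X^2 | Z = 3] = (71/15) / (8/15) = 71/8.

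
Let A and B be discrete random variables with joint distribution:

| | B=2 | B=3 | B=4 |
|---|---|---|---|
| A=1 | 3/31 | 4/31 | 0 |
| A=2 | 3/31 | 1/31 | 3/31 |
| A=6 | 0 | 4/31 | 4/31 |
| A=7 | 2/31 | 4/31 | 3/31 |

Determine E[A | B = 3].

P(B = 3) = 13/31.
Summing A·P(A=x,B=y) over the conditioning event gives 58/31.
E[A | B = 3] = (58/31) / (13/31) = 58/13.

58/13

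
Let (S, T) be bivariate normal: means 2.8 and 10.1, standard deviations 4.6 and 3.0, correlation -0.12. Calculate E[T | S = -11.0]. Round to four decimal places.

11.1800

The regression of T on S has slope ρ·σ_T/σ_S and passes through (μ_S, μ_T).
E[T | S=-11.0] = 10.1 + (-0.12)·(3.0/4.6)·(-11.0 − (2.8)) = 10.1 + (-0.078261)·(-13.8) = 11.1800.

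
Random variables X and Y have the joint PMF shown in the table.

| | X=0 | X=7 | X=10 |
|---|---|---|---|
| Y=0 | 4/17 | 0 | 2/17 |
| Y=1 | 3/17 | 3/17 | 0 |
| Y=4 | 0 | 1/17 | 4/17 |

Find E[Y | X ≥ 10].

P(X ≥ 10) = 6/17.
Σ Y·P over the event = 0·(2/17) + 4·(4/17) = 16/17.
E[Y | X ≥ 10] = (16/17) / (6/17) = 8/3.

8/3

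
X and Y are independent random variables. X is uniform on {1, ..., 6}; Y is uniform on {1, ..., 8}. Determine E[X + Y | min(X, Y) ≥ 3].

P(min(X, Y) ≥ 3) = 1/2.
Summing (X+Y)·P(x,y) over outcomes with min(X, Y) ≥ 3 gives 5.
E[X + Y | min(X, Y) ≥ 3] = (5) / (1/2) = 10.

10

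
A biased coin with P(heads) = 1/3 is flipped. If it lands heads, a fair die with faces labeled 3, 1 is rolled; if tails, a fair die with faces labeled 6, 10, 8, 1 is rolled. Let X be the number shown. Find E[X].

E[X | heads] = (3+1)/2 = 2.
E[X | tails] = (6+10+8+1)/4 = 25/4.
By the law of total expectation,
E[X] = (1/3)·(2) + (2/3)·(25/4) = 29/6.

29/6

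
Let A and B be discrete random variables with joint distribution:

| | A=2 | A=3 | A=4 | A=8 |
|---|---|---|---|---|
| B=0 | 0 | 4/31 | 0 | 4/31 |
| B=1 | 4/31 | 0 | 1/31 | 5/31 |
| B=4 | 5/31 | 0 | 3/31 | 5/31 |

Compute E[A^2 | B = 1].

P(B = 1) = 10/31.
Summing A^2·P(A=x,B=y) over the conditioning event gives 352/31.
E[A^2 | B = 1] = (352/31) / (10/31) = 176/5.

176/5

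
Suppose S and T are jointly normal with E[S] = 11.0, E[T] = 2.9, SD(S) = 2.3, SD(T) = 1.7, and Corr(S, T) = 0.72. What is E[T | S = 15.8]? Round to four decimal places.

For a bivariate normal, E[T | S=x] = μ_T + ρ·(σ_T/σ_S)·(x − μ_S).
E[T | S=15.8] = 2.9 + (0.72)·(1.7/2.3)·(15.8 − (11.0)) = 2.9 + (0.53217)·(4.8) = 5.4544.

5.4544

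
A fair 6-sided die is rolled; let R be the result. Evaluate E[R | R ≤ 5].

3

Given R ≤ 5, R is equally likely to be any of {1, 2, 3, 4, 5}.
E[R | R ≤ 5] = (1 + 2 + 3 + 4 + 5) / 5 = 3.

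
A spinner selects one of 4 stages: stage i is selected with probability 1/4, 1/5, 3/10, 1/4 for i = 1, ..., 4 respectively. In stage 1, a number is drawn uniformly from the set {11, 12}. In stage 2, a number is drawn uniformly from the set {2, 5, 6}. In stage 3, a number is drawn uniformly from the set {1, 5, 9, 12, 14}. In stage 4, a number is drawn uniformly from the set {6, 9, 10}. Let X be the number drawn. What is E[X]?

E[X | stage 1] = (11+12)/2 = 23/2.
E[X | stage 2] = (2+5+6)/3 = 13/3.
E[X | stage 3] = (1+5+9+12+14)/5 = 41/5.
E[X | stage 4] = (6+9+10)/3 = 25/3.
By the law of total expectation,
E[X] = (1/4)·(23/2) + (1/5)·(13/3) + (3/10)·(41/5) + (1/4)·(25/3) = 1657/200.

1657/200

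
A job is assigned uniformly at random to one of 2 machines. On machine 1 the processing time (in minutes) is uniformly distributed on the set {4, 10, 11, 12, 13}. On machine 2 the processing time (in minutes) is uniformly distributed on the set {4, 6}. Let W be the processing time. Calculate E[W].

E[W | machine 1] = (4+10+11+12+13)/5 = 10.
E[W | machine 2] = (4+6)/2 = 5.
By the law of total expectation,
E[W] = (1/2)·(10) + (1/2)·(5) = 15/2.

15/2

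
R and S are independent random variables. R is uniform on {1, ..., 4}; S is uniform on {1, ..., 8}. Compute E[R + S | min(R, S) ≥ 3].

P(min(R, S) ≥ 3) = 3/8.
Summing (R+S)·P(x,y) over outcomes with min(R, S) ≥ 3 gives 27/8.
E[R + S | min(R, S) ≥ 3] = (27/8) / (3/8) = 9.

9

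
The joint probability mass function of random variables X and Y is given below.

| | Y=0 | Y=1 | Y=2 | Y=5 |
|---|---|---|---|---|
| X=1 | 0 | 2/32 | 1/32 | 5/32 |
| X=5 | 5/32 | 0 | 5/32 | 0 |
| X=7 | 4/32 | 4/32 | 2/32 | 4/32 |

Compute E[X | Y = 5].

11/3

P(Y = 5) = 9/32.
Σ X·P over the event = 1·(5/32) + 7·(4/32) = 33/32.
E[X | Y = 5] = (33/32) / (9/32) = 11/3.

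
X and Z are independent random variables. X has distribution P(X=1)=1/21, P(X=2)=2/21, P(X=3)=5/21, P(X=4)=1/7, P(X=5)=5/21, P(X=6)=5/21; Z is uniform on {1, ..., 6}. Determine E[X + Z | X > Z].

P(X > Z) = 11/21.
Summing (X+Z)·P(x,y) over outcomes with X > Z gives 80/21.
E[X + Z | X > Z] = (80/21) / (11/21) = 80/11.

80/11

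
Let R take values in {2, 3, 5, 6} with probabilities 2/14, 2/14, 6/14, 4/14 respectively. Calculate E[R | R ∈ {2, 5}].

17/4

P(R ∈ {2, 5}) = 4/7.
Σ over the event: 2·1/7 + 5·3/7 = 17/7.
E[R | R ∈ {2, 5}] = (17/7) / (4/7) = 17/4.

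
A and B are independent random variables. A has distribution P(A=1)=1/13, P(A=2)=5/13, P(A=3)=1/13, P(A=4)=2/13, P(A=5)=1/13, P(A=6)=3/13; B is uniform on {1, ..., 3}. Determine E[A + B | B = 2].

71/13

P(B = 2) = 1/3.
Summing (A+B)·P(x,y) over outcomes with B = 2 gives 71/39.
E[A + B | B = 2] = (71/39) / (1/3) = 71/13.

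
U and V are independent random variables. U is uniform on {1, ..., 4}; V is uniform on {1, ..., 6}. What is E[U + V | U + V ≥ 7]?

8

P(U + V ≥ 7) = 5/12.
Summing (U+V)·P(x,y) over outcomes with U + V ≥ 7 gives 10/3.
E[U + V | U + V ≥ 7] = (10/3) / (5/12) = 8.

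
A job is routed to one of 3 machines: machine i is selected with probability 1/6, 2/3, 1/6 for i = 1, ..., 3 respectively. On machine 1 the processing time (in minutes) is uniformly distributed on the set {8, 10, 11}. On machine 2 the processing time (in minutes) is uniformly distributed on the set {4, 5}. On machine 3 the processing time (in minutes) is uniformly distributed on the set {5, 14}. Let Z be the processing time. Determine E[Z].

E[Z | machine 1] = (8+10+11)/3 = 29/3.
E[Z | machine 2] = (4+5)/2 = 9/2.
E[Z | machine 3] = (5+14)/2 = 19/2.
E[Z] = (1/6)·(29/3) + (2/3)·(9/2) + (1/6)·(19/2) = 223/36.

223/36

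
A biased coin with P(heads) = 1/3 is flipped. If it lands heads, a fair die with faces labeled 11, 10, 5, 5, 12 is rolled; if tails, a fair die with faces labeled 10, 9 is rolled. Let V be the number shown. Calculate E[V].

E[V | heads] = (11+10+5+5+12)/5 = 43/5.
E[V | tails] = (10+9)/2 = 19/2.
E[V] = (1/3)·(43/5) + (2/3)·(19/2) = 46/5.

46/5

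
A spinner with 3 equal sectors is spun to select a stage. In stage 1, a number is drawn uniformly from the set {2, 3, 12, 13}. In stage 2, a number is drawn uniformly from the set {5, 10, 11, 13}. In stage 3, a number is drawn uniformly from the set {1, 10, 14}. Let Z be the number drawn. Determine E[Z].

E[Z | stage 1] = (2+3+12+13)/4 = 15/2.
E[Z | stage 2] = (5+10+11+13)/4 = 39/4.
E[Z | stage 3] = (1+10+14)/3 = 25/3.
E[Z] = (1/3)·(15/2) + (1/3)·(39/4) + (1/3)·(25/3) = 307/36.

307/36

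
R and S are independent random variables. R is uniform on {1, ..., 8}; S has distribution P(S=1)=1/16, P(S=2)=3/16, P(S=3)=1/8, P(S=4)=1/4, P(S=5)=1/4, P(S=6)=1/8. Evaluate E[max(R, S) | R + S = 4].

5/2

P(R + S = 4) = 3/64.
Summing max(R,S)·P(x,y) over outcomes with R + S = 4 gives 15/128.
E[max(R, S) | R + S = 4] = (15/128) / (3/64) = 5/2.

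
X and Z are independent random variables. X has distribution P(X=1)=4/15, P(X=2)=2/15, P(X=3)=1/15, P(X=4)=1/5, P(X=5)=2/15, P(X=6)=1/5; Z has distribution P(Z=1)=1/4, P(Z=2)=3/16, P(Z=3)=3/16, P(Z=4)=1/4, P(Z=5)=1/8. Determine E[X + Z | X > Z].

P(X > Z) = 121/240.
Summing (X+Z)·P(x,y) over outcomes with X > Z gives 173/48.
E[X + Z | X > Z] = (173/48) / (121/240) = 865/121.

865/121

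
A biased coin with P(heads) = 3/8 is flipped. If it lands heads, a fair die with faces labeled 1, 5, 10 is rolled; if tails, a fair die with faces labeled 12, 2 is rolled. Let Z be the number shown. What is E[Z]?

E[Z | heads] = (1+5+10)/3 = 16/3.
E[Z | tails] = (12+2)/2 = 7.
By the law of total expectation,
E[Z] = (3/8)·(16/3) + (5/8)·(7) = 51/8.

51/8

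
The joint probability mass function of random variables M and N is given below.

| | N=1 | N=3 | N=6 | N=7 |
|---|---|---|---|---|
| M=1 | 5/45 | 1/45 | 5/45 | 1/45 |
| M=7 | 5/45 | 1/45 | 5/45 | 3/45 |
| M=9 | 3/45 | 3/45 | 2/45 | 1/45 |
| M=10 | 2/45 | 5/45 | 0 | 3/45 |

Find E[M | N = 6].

P(N = 6) = 4/15.
Summing M·P(M=x,N=y) over the conditioning event gives 58/45.
E[M | N = 6] = (58/45) / (4/15) = 29/6.

29/6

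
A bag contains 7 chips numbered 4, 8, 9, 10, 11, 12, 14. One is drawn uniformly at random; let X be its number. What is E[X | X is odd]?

P(X is odd) = 2/7.
Σ over the event: 9·1/7 + 11·1/7 = 20/7.
E[X | X is odd] = (20/7) / (2/7) = 10.

10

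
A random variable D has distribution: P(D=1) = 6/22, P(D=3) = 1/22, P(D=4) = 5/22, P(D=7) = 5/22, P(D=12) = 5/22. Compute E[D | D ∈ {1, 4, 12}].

43/8

P(D ∈ {1, 4, 12}) = 8/11.
Σ over the event: 1·3/11 + 4·5/22 + 12·5/22 = 43/11.
E[D | D ∈ {1, 4, 12}] = (43/11) / (8/11) = 43/8.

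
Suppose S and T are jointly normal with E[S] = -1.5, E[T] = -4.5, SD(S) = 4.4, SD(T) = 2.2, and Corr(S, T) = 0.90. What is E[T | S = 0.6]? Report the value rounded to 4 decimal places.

-3.5550

E[T | S=x] = μ_T + ρ(σ_T/σ_S)(x − μ_S) for jointly normal variables.
E[T | S=0.6] = -4.5 + (0.90)·(2.2/4.4)·(0.6 − (-1.5)) = -4.5 + (0.45)·(2.1) = -3.5550.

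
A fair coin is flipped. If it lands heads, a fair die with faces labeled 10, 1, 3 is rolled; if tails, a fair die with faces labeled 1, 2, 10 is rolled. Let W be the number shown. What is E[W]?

9/2

E[W | heads] = (10+1+3)/3 = 14/3.
E[W | tails] = (1+2+10)/3 = 13/3.
By the law of total expectation,
E[W] = (1/2)·(14/3) + (1/2)·(13/3) = 9/2.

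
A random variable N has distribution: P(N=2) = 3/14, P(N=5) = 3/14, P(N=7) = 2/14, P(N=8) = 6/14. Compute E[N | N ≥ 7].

31/4

P(N ≥ 7) = 4/7.
Σ over the event: 7·1/7 + 8·3/7 = 31/7.
E[N | N ≥ 7] = (31/7) / (4/7) = 31/4.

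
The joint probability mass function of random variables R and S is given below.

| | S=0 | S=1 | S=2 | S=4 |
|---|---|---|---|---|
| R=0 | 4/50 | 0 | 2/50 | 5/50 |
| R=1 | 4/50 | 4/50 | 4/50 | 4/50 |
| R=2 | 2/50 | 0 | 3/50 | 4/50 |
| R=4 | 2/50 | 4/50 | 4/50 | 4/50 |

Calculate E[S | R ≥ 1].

P(R ≥ 1) = 39/50.
Summing S·P(R=x,S=y) over the conditioning event gives 39/25.
E[S | R ≥ 1] = (39/25) / (39/50) = 2.

2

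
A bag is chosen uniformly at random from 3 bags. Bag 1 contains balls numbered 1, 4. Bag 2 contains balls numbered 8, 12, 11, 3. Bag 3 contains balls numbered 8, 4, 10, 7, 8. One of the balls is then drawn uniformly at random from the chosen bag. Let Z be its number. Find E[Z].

92/15

E[Z | bag 1] = (1+4)/2 = 5/2.
E[Z | bag 2] = (8+12+11+3)/4 = 17/2.
E[Z | bag 3] = (8+4+10+7+8)/5 = 37/5.
E[Z] = (1/3)·(5/2) + (1/3)·(17/2) + (1/3)·(37/5) = 92/15.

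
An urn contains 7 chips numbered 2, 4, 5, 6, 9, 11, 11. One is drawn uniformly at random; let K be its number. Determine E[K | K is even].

4

P(K is even) = 3/7.
Σ over the event: 2·1/7 + 4·1/7 + 6·1/7 = 12/7.
E[K | K is even] = (12/7) / (3/7) = 4.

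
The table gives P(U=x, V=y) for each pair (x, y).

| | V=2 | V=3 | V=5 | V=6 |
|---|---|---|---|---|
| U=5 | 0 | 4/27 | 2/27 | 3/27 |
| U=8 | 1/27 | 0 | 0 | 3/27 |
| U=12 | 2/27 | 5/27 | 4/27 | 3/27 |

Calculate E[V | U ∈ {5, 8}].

60/13

P(U ∈ {5, 8}) = 13/27.
Σ V·P over the event = 3·(4/27) + 5·(2/27) + 6·(3/27) + 2·(1/27) + 6·(3/27) = 20/9.
E[V | U ∈ {5, 8}] = (20/9) / (13/27) = 60/13.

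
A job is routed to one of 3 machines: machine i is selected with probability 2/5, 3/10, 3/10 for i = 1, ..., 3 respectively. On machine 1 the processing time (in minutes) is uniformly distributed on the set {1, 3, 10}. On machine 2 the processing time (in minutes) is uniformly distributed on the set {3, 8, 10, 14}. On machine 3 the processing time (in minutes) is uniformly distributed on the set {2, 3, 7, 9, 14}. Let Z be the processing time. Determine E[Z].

E[Z | machine 1] = (1+3+10)/3 = 14/3.
E[Z | machine 2] = (3+8+10+14)/4 = 35/4.
E[Z | machine 3] = (2+3+7+9+14)/5 = 7.
By the law of total expectation,
E[Z] = (2/5)·(14/3) + (3/10)·(35/4) + (3/10)·(7) = 791/120.

791/120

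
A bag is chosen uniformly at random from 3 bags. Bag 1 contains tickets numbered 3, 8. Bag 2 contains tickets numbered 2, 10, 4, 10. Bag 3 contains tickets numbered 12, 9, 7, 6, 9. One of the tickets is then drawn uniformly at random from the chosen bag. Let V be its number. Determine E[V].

E[V | bag 1] = (3+8)/2 = 11/2.
E[V | bag 2] = (2+10+4+10)/4 = 13/2.
E[V | bag 3] = (12+9+7+6+9)/5 = 43/5.
By the law of total expectation,
E[V] = (1/3)·(11/2) + (1/3)·(13/2) + (1/3)·(43/5) = 103/15.

103/15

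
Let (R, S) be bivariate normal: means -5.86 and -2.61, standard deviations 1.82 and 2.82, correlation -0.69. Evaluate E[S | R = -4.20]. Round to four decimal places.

For a bivariate normal, E[S | R=x] = μ_S + ρ·(σ_S/σ_R)·(x − μ_R).
E[S | R=-4.20] = -2.61 + (-0.69)·(2.82/1.82)·(-4.20 − (-5.86)) = -2.61 + (-1.0691)·(1.66) = -4.3847.

-4.3847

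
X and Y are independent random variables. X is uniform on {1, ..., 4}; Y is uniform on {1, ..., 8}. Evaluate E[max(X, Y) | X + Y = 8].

Outcomes with X + Y = 8: (1,7), (2,6), (3,5), (4,4), each with probability 1/32.
E[max(X, Y) | X + Y = 8] = (7 + 6 + 5 + 4) / 4 = 11/2.

11/2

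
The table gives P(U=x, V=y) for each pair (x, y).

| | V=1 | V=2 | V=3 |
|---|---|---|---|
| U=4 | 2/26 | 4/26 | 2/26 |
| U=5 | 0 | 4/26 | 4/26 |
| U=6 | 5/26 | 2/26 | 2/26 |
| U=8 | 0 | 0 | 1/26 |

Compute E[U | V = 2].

P(V = 2) = 5/13.
Summing U·P(U=x,V=y) over the conditioning event gives 24/13.
E[U | V = 2] = (24/13) / (5/13) = 24/5.

24/5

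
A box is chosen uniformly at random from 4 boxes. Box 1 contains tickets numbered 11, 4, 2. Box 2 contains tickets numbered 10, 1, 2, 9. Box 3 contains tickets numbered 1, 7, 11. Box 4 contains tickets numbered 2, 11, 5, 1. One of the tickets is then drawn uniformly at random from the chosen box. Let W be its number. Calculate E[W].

89/16

E[W | box 1] = (11+4+2)/3 = 17/3.
E[W | box 2] = (10+1+2+9)/4 = 11/2.
E[W | box 3] = (1+7+11)/3 = 19/3.
E[W | box 4] = (2+11+5+1)/4 = 19/4.
E[W] = (1/4)·(17/3) + (1/4)·(11/2) + (1/4)·(19/3) + (1/4)·(19/4) = 89/16.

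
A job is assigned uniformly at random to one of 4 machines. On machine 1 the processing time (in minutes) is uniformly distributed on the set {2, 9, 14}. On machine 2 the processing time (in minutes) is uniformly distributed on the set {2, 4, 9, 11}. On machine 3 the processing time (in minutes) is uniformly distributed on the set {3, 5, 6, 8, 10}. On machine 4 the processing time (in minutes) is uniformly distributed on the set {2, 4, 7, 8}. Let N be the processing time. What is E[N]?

E[N | machine 1] = (2+9+14)/3 = 25/3.
E[N | machine 2] = (2+4+9+11)/4 = 13/2.
E[N | machine 3] = (3+5+6+8+10)/5 = 32/5.
E[N | machine 4] = (2+4+7+8)/4 = 21/4.
By the law of total expectation,
E[N] = (1/4)·(25/3) + (1/4)·(13/2) + (1/4)·(32/5) + (1/4)·(21/4) = 1589/240.

1589/240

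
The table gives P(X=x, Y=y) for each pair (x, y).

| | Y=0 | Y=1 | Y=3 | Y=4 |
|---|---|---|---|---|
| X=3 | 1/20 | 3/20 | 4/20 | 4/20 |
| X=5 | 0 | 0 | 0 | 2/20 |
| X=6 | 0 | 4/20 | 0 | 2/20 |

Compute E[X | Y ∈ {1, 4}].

P(Y ∈ {1, 4}) = 3/4.
Σ X·P over the event = 3·(3/20) + 3·(4/20) + 5·(2/20) + 6·(4/20) + 6·(2/20) = 67/20.
E[X | Y ∈ {1, 4}] = (67/20) / (3/4) = 67/15.

67/15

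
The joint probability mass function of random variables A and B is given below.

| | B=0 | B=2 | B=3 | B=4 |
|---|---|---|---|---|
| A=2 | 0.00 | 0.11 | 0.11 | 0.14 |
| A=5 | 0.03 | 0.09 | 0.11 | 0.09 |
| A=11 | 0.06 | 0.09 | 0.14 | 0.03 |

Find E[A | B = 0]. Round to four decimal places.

9.0000

P(B = 0) = 0.09.
Σ A·P over the event = 5·(0.03) + 11·(0.06) = 0.81.
E[A | B = 0] = (0.81) / (0.09) = 9.0000.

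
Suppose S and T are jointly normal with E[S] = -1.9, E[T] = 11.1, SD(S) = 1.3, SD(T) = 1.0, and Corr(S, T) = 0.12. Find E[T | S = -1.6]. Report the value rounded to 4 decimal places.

11.1277

For a bivariate normal, E[T | S=x] = μ_T + ρ·(σ_T/σ_S)·(x − μ_S).
E[T | S=-1.6] = 11.1 + (0.12)·(1.0/1.3)·(-1.6 − (-1.9)) = 11.1 + (0.092308)·(0.3) = 11.1277.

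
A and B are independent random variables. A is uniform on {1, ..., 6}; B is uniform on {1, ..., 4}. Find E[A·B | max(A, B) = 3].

27/5

P(max(A, B) = 3) = 5/24.
Summing AB·P(x,y) over outcomes with max(A, B) = 3 gives 9/8.
E[A·B | max(A, B) = 3] = (9/8) / (5/24) = 27/5.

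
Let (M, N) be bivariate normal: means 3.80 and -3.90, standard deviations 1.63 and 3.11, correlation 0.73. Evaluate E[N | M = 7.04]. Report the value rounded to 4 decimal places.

E[N | M=x] = μ_N + ρ(σ_N/σ_M)(x − μ_M) for jointly normal variables.
E[N | M=7.04] = -3.90 + (0.73)·(3.11/1.63)·(7.04 − (3.80)) = -3.90 + (1.3928)·(3.24) = 0.6127.

0.6127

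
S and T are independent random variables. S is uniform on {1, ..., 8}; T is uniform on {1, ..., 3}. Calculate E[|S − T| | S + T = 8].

Outcomes with S + T = 8: (5,3), (6,2), (7,1), each with probability 1/24.
E[|S − T| | S + T = 8] = (2 + 4 + 6) / 3 = 4.

4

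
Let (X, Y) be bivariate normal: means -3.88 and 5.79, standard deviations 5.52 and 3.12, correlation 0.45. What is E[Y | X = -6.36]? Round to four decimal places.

5.1592

The regression of Y on X has slope ρ·σ_Y/σ_X and passes through (μ_X, μ_Y).
E[Y | X=-6.36] = 5.79 + (0.45)·(3.12/5.52)·(-6.36 − (-3.88)) = 5.79 + (0.25435)·(-2.48) = 5.1592.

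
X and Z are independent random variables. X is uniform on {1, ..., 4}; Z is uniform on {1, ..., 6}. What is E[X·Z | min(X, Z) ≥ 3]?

63/4

Outcomes with min(X, Z) ≥ 3: (3,3), (3,4), (3,5), (3,6), (4,3), (4,4), (4,5), (4,6), each with probability 1/24.
E[X·Z | min(X, Z) ≥ 3] = (9 + 12 + 15 + 18 + 12 + 16 + 20 + 24) / 8 = 63/4.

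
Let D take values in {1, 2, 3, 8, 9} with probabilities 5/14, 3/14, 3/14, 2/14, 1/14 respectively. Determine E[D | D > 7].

P(D > 7) = 3/14.
Σ over the event: 8·1/7 + 9·1/14 = 25/14.
E[D | D > 7] = (25/14) / (3/14) = 25/3.

25/3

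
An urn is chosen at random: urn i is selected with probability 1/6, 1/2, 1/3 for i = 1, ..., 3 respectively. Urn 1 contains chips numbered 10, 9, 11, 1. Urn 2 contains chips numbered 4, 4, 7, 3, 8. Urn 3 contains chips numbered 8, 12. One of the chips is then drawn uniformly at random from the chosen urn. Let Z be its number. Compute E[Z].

289/40

E[Z | urn 1] = (10+9+11+1)/4 = 31/4.
E[Z | urn 2] = (4+4+7+3+8)/5 = 26/5.
E[Z | urn 3] = (8+12)/2 = 10.
E[Z] = (1/6)·(31/4) + (1/2)·(26/5) + (1/3)·(10) = 289/40.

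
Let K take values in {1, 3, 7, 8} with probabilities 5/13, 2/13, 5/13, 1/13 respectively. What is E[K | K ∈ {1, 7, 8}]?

P(K ∈ {1, 7, 8}) = 11/13.
Σ over the event: 1·5/13 + 7·5/13 + 8·1/13 = 48/13.
E[K | K ∈ {1, 7, 8}] = (48/13) / (11/13) = 48/11.

48/11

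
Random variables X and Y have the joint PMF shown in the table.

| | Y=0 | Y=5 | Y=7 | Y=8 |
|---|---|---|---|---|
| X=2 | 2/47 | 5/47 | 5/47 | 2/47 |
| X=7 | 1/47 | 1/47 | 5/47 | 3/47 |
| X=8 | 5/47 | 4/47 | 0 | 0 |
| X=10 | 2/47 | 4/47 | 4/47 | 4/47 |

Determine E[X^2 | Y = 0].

P(Y = 0) = 10/47.
Σ X^2·P over the event = 4·(2/47) + 49·(1/47) + 64·(5/47) + 100·(2/47) = 577/47.
E[X^2 | Y = 0] = (577/47) / (10/47) = 577/10.

577/10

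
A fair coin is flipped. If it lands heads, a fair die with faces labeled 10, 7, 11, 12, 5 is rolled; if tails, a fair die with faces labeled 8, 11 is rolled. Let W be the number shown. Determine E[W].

E[W | heads] = (10+7+11+12+5)/5 = 9.
E[W | tails] = (8+11)/2 = 19/2.
E[W] = (1/2)·(9) + (1/2)·(19/2) = 37/4.

37/4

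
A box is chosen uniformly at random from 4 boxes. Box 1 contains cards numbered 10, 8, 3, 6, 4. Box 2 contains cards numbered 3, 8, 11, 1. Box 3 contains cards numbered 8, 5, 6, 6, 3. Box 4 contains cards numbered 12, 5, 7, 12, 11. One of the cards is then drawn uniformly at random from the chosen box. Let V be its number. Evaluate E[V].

E[V | box 1] = (10+8+3+6+4)/5 = 31/5.
E[V | box 2] = (3+8+11+1)/4 = 23/4.
E[V | box 3] = (8+5+6+6+3)/5 = 28/5.
E[V | box 4] = (12+5+7+12+11)/5 = 47/5.
E[V] = (1/4)·(31/5) + (1/4)·(23/4) + (1/4)·(28/5) + (1/4)·(47/5) = 539/80.

539/80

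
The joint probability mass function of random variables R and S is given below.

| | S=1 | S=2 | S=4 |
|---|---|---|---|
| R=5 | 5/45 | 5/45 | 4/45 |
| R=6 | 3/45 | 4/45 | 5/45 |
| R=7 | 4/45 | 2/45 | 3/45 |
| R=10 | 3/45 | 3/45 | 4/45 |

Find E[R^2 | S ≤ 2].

P(S ≤ 2) = 29/45.
Σ R^2·P over the event = 25·(5/45) + 25·(5/45) + 36·(3/45) + 36·(4/45) + 49·(4/45) + 49·(2/45) + 100·(3/45) + 100·(3/45) = 1396/45.
E[R^2 | S ≤ 2] = (1396/45) / (29/45) = 1396/29.

1396/29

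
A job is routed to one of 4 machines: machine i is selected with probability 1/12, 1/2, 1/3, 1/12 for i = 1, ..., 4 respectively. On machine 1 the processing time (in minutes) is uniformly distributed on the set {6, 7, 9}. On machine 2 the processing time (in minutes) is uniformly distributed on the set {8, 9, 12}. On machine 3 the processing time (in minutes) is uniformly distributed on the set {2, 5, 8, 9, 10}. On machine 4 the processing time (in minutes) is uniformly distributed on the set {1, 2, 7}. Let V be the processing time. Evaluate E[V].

719/90

E[V | machine 1] = (6+7+9)/3 = 22/3.
E[V | machine 2] = (8+9+12)/3 = 29/3.
E[V | machine 3] = (2+5+8+9+10)/5 = 34/5.
E[V | machine 4] = (1+2+7)/3 = 10/3.
By the law of total expectation,
E[V] = (1/12)·(22/3) + (1/2)·(29/3) + (1/3)·(34/5) + (1/12)·(10/3) = 719/90.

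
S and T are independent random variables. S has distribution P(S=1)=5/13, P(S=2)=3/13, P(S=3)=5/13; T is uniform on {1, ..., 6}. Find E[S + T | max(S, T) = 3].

P(max(S, T) = 3) = 23/78.
Summing (S+T)·P(x,y) over outcomes with max(S, T) = 3 gives 55/39.
E[S + T | max(S, T) = 3] = (55/39) / (23/78) = 110/23.

110/23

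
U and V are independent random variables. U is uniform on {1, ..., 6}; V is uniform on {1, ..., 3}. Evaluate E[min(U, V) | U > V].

P(U > V) = 2/3.
Summing min(U,V)·P(x,y) over outcomes with U > V gives 11/9.
E[min(U, V) | U > V] = (11/9) / (2/3) = 11/6.

11/6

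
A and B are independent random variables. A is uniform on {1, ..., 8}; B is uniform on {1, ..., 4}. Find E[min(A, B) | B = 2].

15/8

Outcomes with B = 2: (1,2), (2,2), (3,2), (4,2), (5,2), (6,2), (7,2), (8,2), each with probability 1/32.
E[min(A, B) | B = 2] = (1 + 2 + 2 + 2 + 2 + 2 + 2 + 2) / 8 = 15/8.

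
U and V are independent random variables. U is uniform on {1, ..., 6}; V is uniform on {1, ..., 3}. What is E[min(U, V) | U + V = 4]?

Outcomes with U + V = 4: (1,3), (2,2), (3,1), each with probability 1/18.
E[min(U, V) | U + V = 4] = (1 + 2 + 1) / 3 = 4/3.

4/3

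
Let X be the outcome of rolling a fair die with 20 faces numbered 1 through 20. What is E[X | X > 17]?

19

Given X > 17, X is equally likely to be any of {18, 19, 20}.
E[X | X > 17] = (18 + 19 + 20) / 3 = 19.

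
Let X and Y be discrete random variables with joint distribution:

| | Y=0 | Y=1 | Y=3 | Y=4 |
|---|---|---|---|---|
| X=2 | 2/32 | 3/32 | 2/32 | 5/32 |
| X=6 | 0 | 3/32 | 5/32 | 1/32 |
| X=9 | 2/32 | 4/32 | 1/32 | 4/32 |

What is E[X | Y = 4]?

P(Y = 4) = 5/16.
Summing X·P(X=x,Y=y) over the conditioning event gives 13/8.
E[X | Y = 4] = (13/8) / (5/16) = 26/5.

26/5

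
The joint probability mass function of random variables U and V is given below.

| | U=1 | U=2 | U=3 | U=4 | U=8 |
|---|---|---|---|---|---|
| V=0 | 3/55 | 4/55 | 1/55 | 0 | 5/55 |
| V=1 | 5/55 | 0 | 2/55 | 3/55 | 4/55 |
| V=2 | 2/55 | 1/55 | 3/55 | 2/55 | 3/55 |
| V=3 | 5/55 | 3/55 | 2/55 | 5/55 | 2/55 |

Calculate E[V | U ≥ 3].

P(U ≥ 3) = 32/55.
Summing V·P(U=x,V=y) over the conditioning event gives 52/55.
E[V | U ≥ 3] = (52/55) / (32/55) = 13/8.

13/8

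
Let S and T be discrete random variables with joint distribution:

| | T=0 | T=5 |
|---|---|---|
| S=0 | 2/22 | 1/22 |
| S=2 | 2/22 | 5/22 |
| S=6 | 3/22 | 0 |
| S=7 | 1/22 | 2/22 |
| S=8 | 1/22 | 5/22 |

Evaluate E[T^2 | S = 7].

50/3

P(S = 7) = 3/22.
Σ T^2·P over the event = 0·(1/22) + 25·(2/22) = 25/11.
E[T^2 | S = 7] = (25/11) / (3/22) = 50/3.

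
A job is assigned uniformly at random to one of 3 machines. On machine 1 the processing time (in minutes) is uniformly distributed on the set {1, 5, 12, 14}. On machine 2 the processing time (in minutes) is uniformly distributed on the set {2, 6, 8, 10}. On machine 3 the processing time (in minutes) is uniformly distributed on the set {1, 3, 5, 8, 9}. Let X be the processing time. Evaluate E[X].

E[X | machine 1] = (1+5+12+14)/4 = 8.
E[X | machine 2] = (2+6+8+10)/4 = 13/2.
E[X | machine 3] = (1+3+5+8+9)/5 = 26/5.
By the law of total expectation,
E[X] = (1/3)·(8) + (1/3)·(13/2) + (1/3)·(26/5) = 197/30.

197/30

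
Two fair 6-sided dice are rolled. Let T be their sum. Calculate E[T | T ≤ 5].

P(T ≤ 5) = 5/18.
Σ over the event: 2·1/36 + 3·1/18 + 4·1/12 + 5·1/9 = 10/9.
E[T | T ≤ 5] = (10/9) / (5/18) = 4.

4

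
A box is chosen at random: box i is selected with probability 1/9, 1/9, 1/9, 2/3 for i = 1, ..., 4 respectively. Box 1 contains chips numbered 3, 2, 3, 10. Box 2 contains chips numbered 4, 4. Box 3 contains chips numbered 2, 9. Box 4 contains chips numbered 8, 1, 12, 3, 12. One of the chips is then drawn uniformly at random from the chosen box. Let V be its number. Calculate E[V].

286/45

E[V | box 1] = (3+2+3+10)/4 = 9/2.
E[V | box 2] = (4+4)/2 = 4.
E[V | box 3] = (2+9)/2 = 11/2.
E[V | box 4] = (8+1+12+3+12)/5 = 36/5.
E[V] = (1/9)·(9/2) + (1/9)·(4) + (1/9)·(11/2) + (2/3)·(36/5) = 286/45.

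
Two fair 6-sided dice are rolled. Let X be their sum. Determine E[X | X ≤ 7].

16/3

P(X ≤ 7) = 7/12.
Σ over the event: 2·1/36 + 3·1/18 + 4·1/12 + 5·1/9 + 6·5/36 + 7·1/6 = 28/9.
E[X | X ≤ 7] = (28/9) / (7/12) = 16/3.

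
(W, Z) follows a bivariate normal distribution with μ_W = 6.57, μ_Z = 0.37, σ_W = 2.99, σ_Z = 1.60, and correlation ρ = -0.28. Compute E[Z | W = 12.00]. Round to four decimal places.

-0.4436

The regression of Z on W has slope ρ·σ_Z/σ_W and passes through (μ_W, μ_Z).
E[Z | W=12.00] = 0.37 + (-0.28)·(1.60/2.99)·(12.00 − (6.57)) = 0.37 + (-0.14983)·(5.43) = -0.4436.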